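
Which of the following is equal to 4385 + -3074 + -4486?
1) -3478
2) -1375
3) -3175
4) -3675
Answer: 3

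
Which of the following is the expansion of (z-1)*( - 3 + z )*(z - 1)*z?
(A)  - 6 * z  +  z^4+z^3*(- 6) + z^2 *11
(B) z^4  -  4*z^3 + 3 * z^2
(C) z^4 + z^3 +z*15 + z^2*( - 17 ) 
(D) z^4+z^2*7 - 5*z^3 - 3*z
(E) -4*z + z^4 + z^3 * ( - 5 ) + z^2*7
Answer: D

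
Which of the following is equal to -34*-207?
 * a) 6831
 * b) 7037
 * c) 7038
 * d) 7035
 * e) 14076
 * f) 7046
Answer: c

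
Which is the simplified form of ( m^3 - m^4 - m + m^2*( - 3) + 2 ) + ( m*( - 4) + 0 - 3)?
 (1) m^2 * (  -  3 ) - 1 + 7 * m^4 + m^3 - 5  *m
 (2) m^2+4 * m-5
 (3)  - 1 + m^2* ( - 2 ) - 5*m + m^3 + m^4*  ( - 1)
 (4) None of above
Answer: 4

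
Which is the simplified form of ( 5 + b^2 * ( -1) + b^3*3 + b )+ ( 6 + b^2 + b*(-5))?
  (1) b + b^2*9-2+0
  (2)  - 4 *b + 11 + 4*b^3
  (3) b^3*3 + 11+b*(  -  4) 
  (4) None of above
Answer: 3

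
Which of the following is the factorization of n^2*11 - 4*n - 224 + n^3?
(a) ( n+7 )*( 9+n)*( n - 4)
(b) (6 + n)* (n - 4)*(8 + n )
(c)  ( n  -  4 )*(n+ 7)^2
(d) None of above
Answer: d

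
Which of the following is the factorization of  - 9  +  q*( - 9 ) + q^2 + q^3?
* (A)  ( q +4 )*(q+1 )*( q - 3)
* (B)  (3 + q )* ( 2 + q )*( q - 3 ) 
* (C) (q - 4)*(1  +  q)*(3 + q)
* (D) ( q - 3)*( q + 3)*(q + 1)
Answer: D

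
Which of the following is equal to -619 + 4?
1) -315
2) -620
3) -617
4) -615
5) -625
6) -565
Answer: 4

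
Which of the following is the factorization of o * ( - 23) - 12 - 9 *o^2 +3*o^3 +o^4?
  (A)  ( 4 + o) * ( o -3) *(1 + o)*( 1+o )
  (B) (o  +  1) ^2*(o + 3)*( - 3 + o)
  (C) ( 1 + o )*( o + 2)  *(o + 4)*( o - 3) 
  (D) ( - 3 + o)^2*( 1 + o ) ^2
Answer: A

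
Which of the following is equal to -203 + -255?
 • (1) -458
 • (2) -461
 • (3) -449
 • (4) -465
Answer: 1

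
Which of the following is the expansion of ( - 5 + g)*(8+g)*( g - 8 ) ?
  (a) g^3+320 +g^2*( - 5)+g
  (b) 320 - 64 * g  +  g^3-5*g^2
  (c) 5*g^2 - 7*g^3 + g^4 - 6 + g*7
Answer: b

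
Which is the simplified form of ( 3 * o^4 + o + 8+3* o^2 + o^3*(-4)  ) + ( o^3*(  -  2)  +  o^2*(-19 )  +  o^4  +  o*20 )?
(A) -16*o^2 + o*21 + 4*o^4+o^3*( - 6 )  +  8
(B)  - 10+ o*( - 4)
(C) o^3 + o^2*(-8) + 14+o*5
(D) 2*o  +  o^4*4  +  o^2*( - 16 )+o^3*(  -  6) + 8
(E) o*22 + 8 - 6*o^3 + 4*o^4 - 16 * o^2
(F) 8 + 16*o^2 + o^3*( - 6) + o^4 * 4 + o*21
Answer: A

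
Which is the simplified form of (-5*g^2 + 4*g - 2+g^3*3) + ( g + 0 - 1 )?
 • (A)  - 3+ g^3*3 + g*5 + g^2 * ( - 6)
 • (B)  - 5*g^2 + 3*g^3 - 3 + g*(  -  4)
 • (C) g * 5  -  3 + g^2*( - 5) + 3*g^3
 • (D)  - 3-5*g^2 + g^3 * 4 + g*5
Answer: C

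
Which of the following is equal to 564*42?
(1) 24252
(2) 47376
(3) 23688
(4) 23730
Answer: 3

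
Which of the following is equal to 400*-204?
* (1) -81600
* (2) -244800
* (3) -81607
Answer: 1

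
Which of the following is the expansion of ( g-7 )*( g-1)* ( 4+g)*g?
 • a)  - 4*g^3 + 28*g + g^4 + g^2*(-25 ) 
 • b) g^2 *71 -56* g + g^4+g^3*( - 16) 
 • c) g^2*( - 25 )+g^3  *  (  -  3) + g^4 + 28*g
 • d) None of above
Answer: a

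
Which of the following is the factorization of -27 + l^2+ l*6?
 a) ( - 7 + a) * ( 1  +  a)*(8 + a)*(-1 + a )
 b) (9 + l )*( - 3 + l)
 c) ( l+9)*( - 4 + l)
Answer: b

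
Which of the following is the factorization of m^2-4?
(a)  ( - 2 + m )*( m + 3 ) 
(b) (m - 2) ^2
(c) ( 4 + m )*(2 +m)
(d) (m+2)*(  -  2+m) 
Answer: d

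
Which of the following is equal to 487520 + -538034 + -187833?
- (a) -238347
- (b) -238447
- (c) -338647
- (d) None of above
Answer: a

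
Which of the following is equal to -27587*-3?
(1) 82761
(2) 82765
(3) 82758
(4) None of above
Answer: 1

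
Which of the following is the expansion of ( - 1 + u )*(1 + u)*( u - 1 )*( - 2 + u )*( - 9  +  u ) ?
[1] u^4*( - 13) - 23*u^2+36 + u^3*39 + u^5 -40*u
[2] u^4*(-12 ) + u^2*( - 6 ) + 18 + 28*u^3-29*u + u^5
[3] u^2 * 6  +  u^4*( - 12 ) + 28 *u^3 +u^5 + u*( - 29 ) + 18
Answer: 2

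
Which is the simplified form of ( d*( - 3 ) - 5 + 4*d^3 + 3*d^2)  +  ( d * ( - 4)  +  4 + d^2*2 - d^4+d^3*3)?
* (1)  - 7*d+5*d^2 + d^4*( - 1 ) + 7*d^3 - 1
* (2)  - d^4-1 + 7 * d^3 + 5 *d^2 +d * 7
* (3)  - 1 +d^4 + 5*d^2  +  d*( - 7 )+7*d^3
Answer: 1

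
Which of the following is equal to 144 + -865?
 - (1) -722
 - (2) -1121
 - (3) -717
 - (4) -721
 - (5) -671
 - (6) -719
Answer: 4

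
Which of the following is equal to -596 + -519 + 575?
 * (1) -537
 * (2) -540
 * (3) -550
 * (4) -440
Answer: 2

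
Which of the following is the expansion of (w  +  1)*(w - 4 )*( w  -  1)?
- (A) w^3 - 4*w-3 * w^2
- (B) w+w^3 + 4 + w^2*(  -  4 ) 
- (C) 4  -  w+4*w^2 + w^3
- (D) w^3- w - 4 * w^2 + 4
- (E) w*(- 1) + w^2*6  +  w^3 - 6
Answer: D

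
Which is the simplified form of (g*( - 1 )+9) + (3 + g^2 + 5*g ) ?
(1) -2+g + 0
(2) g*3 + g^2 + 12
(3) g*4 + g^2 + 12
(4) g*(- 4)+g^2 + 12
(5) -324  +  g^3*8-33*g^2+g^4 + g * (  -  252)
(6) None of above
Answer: 3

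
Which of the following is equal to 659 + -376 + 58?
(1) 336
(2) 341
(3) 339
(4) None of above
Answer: 2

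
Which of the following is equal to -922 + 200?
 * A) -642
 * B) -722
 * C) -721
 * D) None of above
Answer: B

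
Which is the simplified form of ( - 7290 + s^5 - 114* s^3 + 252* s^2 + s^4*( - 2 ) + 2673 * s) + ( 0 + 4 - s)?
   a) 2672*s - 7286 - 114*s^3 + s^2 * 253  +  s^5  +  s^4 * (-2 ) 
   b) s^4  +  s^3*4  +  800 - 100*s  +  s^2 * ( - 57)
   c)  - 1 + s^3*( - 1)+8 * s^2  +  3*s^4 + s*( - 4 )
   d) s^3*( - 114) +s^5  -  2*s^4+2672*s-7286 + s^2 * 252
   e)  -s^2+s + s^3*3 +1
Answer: d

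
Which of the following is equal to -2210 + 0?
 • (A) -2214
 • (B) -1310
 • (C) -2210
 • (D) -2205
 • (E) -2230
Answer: C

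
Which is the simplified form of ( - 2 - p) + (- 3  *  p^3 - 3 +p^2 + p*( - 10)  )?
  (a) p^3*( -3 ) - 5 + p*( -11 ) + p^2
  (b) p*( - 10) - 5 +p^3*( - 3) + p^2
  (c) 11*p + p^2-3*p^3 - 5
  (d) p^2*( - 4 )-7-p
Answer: a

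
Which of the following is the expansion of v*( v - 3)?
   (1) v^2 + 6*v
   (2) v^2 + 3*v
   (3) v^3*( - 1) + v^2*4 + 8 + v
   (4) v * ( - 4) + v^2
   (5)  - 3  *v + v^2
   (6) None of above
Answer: 5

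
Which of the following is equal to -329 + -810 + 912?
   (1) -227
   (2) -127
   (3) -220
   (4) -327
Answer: 1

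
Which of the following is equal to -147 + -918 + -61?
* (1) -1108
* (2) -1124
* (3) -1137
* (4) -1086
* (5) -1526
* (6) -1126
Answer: 6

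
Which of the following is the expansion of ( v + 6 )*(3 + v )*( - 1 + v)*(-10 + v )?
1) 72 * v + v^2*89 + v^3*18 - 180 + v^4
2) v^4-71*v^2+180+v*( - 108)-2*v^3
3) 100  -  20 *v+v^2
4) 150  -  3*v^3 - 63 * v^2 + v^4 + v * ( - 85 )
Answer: 2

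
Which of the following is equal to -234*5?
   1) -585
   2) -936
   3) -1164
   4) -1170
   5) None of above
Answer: 4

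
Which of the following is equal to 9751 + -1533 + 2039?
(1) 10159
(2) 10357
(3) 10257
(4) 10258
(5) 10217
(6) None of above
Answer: 3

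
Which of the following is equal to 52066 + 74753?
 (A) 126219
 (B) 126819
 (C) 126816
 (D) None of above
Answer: B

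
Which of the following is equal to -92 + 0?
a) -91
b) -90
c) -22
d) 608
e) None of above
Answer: e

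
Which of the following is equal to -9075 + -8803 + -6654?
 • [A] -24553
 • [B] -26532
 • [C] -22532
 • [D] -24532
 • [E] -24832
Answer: D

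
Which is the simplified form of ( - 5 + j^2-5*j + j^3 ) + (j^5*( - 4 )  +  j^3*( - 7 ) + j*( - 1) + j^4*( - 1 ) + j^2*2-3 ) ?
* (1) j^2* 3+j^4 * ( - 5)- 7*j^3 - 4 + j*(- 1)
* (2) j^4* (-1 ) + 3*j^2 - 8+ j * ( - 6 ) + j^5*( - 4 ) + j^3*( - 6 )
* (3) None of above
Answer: 2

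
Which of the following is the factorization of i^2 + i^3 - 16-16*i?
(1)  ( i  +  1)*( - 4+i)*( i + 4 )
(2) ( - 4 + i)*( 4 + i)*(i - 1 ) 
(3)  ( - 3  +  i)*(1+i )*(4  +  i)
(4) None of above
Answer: 1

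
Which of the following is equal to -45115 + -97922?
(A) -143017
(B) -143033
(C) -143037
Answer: C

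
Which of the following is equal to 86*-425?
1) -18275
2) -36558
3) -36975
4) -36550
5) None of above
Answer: 4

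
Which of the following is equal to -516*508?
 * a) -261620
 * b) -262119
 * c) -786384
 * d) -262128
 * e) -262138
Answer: d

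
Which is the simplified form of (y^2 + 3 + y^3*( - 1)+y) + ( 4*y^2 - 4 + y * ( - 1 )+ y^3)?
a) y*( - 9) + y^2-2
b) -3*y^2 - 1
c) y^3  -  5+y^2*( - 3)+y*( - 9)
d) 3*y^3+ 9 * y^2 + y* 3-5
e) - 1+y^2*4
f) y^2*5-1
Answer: f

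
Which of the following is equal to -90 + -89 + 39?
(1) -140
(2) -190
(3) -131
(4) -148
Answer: 1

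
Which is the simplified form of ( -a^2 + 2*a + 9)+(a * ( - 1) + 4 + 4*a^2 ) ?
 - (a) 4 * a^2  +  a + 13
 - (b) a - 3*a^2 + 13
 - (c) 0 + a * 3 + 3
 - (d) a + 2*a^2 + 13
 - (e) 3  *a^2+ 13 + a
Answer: e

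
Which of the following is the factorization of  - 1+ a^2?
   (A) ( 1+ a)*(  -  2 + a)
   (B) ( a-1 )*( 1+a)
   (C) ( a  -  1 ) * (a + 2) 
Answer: B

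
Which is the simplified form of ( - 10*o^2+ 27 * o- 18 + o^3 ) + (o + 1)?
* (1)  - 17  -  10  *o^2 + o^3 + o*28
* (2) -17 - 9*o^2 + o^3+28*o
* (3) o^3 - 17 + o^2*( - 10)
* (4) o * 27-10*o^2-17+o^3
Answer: 1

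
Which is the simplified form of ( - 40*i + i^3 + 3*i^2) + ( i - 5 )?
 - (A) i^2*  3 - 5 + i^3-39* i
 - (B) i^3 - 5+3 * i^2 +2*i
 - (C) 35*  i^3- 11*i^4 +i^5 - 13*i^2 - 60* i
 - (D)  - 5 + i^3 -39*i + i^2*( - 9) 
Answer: A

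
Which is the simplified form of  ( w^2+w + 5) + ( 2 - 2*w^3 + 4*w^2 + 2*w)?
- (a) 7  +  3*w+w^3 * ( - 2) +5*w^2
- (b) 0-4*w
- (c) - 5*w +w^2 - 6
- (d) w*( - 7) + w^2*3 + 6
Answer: a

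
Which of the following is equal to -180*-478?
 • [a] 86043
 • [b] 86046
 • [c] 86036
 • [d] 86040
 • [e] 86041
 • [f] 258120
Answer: d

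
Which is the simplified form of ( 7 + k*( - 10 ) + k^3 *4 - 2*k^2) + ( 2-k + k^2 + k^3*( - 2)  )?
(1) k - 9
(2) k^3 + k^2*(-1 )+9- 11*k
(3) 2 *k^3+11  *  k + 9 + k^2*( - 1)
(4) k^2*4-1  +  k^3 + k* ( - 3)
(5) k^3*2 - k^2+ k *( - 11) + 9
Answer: 5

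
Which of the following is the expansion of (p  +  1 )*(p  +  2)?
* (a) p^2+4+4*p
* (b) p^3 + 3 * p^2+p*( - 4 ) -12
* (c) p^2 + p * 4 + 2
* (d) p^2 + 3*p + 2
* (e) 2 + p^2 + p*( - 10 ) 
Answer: d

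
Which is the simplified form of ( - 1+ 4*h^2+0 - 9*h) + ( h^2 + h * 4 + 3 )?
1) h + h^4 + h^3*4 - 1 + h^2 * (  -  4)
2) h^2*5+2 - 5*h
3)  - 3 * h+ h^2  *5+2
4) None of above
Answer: 2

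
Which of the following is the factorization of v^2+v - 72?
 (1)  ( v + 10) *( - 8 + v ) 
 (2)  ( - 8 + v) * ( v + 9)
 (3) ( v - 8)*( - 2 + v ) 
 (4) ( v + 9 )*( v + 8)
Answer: 2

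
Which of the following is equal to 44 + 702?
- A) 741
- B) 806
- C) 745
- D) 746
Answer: D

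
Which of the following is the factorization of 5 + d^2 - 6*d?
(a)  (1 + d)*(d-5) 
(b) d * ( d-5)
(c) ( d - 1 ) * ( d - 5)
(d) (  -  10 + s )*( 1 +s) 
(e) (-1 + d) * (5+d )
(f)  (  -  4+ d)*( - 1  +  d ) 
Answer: c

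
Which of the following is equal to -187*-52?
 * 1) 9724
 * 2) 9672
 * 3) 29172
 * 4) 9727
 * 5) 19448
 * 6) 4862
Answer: 1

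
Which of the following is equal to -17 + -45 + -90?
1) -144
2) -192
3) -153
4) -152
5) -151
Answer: 4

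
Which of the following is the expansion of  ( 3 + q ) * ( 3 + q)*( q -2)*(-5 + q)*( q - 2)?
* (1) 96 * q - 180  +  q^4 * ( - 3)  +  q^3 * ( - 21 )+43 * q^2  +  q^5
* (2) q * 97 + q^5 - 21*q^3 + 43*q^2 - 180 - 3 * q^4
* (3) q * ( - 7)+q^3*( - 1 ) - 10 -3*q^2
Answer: 1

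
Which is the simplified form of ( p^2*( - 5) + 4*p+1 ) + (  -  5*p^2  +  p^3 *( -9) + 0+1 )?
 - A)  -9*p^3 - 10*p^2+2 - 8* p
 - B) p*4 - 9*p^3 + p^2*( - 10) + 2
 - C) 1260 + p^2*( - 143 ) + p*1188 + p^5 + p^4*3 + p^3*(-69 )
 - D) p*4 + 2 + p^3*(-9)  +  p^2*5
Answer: B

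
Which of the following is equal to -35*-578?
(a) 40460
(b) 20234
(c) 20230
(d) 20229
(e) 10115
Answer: c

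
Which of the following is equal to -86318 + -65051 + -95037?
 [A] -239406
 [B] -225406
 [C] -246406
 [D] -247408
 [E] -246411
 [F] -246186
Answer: C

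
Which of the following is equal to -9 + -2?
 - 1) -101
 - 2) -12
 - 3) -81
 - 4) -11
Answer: 4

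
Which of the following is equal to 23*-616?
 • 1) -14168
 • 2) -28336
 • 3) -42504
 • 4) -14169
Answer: 1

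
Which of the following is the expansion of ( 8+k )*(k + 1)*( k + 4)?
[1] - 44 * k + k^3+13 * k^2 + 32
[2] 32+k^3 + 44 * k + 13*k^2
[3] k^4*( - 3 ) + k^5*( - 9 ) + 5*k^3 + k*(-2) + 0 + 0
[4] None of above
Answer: 2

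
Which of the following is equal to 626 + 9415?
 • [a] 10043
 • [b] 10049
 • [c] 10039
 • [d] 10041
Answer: d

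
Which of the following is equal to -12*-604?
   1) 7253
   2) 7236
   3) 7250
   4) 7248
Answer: 4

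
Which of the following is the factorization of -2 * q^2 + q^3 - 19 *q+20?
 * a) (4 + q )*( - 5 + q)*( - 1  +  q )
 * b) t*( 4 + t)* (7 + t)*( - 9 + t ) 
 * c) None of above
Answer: a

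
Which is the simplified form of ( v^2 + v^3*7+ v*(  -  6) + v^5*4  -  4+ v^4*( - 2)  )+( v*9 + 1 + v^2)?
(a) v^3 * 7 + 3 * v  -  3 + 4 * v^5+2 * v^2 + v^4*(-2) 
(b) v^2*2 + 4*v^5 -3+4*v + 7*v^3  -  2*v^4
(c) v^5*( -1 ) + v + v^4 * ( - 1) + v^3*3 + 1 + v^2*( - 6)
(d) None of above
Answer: a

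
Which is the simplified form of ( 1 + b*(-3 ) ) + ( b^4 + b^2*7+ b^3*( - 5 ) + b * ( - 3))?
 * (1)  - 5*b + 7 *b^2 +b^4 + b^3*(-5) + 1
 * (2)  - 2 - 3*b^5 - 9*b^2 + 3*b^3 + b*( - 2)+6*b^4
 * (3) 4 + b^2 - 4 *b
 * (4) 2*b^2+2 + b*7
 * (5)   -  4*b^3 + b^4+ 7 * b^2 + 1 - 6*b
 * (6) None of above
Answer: 6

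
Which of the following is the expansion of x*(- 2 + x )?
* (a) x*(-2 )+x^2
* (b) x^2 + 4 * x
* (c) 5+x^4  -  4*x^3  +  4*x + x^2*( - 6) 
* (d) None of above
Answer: a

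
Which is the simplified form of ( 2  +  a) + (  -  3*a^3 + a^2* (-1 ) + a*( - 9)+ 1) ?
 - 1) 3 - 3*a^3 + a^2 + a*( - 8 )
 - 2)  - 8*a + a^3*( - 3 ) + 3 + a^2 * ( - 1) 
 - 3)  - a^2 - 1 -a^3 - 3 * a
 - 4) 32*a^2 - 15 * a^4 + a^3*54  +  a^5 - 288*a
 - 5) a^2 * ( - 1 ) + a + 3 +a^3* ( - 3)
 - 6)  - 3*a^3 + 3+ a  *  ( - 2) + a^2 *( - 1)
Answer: 2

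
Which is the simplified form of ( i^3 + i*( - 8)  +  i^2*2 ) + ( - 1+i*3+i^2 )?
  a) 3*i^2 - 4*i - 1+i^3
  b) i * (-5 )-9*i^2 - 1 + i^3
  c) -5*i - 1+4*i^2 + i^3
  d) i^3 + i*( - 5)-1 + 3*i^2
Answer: d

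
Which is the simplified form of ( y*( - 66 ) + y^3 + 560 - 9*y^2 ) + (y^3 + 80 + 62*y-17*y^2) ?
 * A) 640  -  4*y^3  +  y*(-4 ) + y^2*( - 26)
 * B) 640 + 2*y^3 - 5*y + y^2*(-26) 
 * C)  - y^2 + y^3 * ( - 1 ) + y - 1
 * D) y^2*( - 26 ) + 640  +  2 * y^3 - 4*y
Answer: D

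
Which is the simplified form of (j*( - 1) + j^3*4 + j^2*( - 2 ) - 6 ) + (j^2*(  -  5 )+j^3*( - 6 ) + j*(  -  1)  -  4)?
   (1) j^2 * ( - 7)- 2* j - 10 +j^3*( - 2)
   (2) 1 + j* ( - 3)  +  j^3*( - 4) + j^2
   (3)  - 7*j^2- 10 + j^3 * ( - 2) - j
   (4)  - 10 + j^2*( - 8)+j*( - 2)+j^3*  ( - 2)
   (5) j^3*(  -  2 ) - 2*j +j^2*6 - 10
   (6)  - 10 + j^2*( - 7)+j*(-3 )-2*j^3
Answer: 1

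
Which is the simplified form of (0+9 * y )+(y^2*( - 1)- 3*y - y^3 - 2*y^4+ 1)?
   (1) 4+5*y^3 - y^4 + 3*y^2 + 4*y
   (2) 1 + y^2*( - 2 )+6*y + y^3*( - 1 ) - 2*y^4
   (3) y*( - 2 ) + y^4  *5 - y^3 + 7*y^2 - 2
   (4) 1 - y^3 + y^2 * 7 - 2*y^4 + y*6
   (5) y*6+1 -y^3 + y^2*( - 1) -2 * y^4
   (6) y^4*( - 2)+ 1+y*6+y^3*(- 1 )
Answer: 5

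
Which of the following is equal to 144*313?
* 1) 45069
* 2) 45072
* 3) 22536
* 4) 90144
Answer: 2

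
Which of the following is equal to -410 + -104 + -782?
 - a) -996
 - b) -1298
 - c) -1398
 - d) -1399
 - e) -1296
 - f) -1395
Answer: e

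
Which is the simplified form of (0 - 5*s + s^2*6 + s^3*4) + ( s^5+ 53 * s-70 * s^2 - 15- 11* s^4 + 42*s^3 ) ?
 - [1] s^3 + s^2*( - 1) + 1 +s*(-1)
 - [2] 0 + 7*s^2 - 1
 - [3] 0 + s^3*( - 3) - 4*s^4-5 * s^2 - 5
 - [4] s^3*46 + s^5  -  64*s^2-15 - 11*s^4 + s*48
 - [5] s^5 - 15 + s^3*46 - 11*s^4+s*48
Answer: 4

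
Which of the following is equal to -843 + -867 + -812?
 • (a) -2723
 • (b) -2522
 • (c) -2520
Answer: b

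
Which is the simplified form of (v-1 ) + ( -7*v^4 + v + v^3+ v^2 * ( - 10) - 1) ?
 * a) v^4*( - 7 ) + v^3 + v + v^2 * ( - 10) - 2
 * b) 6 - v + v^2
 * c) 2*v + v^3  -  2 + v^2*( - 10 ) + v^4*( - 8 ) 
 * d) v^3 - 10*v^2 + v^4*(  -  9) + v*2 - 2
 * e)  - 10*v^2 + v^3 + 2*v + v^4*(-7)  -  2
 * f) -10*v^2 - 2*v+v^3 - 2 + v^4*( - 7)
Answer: e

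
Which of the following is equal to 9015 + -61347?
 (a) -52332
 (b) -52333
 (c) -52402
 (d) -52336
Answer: a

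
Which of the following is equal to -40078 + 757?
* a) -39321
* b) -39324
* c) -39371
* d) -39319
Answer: a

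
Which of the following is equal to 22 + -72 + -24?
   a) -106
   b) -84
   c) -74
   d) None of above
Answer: c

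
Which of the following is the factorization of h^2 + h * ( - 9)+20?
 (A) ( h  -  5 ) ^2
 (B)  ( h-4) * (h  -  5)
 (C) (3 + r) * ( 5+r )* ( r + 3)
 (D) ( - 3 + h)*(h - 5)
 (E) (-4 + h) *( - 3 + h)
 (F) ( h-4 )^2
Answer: B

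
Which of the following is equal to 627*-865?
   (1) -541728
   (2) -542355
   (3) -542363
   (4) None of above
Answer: 2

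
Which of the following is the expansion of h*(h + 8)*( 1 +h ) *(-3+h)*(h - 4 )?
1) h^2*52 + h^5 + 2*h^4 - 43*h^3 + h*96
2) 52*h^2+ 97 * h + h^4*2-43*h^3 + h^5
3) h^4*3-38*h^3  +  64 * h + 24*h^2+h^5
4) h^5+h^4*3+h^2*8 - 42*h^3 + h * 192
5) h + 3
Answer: 1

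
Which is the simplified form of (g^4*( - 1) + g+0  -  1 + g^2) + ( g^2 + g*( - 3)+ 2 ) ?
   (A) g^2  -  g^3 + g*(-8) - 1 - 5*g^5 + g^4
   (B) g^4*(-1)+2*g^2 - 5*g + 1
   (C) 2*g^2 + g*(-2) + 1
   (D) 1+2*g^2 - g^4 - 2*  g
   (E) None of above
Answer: D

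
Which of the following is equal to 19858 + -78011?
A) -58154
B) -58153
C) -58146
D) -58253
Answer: B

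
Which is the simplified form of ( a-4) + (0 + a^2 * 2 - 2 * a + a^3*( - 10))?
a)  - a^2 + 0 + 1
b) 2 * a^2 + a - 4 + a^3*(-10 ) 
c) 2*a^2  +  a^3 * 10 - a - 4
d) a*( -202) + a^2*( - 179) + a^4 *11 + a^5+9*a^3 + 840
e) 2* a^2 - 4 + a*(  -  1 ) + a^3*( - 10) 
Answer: e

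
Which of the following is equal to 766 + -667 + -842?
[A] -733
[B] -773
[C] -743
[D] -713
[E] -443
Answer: C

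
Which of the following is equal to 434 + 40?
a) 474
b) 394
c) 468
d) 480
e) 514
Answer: a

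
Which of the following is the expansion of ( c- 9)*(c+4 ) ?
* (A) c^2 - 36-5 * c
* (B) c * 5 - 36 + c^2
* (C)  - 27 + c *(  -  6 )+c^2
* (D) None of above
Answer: A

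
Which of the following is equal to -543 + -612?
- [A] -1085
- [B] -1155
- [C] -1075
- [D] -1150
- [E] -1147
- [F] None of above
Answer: B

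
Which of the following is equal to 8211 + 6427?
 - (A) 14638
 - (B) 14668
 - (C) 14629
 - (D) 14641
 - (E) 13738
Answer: A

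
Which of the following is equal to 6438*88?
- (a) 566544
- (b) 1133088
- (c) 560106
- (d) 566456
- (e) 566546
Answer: a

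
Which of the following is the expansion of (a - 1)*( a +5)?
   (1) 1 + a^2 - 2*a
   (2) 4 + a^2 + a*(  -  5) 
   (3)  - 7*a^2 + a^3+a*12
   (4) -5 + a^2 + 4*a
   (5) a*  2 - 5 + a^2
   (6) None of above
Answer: 4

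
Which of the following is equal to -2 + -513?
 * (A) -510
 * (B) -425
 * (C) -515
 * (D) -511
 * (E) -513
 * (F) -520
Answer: C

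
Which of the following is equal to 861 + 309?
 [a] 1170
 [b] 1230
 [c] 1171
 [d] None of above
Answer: a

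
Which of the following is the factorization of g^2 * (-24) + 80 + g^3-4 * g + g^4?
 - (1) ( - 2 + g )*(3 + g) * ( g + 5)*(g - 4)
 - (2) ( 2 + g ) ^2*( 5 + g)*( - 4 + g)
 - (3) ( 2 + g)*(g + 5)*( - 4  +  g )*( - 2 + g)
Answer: 3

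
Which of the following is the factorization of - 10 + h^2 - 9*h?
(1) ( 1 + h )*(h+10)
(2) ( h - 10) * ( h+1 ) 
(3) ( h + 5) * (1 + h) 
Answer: 2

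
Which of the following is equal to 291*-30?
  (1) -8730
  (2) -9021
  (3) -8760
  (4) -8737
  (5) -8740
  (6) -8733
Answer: 1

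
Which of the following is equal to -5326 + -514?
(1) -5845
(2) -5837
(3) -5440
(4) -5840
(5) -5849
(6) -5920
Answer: 4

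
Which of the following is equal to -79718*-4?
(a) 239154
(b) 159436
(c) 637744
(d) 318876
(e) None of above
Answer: e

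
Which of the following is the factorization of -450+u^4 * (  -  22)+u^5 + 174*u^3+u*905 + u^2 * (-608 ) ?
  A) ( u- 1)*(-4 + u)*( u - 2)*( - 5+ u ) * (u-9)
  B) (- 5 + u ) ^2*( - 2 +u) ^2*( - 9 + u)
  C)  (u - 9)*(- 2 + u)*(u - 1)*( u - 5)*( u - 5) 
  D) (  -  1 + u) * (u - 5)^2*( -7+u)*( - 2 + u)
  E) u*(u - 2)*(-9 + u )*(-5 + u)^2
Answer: C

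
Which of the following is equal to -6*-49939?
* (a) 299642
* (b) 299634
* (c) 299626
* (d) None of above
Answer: b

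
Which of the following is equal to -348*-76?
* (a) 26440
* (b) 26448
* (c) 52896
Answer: b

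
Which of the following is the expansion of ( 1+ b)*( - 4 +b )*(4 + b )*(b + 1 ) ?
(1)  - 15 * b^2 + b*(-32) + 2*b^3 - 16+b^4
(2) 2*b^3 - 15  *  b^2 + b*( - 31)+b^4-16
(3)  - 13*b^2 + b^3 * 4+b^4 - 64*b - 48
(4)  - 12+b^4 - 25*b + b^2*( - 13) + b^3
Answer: 1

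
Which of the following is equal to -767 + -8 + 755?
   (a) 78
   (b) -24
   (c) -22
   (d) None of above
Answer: d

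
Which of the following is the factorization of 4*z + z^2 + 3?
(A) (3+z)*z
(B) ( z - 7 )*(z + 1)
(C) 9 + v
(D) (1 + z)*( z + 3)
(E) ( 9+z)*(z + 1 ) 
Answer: D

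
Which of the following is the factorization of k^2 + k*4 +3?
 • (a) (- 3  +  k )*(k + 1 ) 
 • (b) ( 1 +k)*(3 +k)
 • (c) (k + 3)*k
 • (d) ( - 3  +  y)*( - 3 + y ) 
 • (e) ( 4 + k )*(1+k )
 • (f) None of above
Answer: b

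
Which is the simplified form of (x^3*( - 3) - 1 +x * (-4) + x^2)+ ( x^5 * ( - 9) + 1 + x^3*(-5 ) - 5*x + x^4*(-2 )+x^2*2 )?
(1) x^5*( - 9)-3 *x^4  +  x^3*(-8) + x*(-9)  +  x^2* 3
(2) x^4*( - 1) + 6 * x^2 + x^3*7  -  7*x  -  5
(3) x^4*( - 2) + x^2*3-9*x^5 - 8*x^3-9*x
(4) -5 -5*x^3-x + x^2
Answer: 3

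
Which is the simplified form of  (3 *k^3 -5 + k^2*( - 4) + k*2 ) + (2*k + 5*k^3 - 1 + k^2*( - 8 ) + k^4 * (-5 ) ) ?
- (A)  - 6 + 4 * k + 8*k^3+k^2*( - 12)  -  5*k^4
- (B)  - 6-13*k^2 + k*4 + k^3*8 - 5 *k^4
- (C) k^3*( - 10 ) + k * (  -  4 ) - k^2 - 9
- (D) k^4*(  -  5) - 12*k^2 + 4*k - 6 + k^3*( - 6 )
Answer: A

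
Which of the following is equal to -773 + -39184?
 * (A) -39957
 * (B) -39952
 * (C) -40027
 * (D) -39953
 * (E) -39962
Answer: A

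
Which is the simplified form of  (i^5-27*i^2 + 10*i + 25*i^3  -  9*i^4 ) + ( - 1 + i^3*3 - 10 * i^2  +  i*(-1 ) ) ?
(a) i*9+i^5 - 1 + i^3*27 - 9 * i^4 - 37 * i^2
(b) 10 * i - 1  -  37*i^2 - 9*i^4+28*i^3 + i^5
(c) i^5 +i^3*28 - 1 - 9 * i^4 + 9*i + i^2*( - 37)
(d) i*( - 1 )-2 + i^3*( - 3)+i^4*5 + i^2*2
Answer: c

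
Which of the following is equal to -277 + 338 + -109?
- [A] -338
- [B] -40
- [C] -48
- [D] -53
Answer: C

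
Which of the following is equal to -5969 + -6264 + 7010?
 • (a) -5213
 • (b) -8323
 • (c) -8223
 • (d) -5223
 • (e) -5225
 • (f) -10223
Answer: d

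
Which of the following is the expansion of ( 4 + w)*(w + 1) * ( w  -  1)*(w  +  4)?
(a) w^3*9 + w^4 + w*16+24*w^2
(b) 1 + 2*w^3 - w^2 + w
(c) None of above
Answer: c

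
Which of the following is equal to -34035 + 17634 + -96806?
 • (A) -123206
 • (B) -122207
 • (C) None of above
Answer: C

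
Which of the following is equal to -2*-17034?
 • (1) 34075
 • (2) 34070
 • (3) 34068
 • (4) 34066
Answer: 3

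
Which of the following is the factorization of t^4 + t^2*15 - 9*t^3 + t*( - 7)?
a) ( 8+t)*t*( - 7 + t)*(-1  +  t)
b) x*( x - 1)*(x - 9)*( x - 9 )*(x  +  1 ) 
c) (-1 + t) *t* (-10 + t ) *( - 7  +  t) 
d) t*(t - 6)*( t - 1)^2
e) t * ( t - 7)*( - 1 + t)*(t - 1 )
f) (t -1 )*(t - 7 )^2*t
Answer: e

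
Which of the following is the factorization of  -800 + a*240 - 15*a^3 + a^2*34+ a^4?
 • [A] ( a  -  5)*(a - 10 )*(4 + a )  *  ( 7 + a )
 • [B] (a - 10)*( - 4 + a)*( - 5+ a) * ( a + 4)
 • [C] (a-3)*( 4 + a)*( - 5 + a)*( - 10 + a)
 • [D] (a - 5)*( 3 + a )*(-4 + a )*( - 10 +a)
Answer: B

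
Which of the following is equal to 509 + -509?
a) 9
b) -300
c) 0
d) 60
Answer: c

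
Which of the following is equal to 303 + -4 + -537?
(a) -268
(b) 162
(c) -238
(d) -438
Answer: c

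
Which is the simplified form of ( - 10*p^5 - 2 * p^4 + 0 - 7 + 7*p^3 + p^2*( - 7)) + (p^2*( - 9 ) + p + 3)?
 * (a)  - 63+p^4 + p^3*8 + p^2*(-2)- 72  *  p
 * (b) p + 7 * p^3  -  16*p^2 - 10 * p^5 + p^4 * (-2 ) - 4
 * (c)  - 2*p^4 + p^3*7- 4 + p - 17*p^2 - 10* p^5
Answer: b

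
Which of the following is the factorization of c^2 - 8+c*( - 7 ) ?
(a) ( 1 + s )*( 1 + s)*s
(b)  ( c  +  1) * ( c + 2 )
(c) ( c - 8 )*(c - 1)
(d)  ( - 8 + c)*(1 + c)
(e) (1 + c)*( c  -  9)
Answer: d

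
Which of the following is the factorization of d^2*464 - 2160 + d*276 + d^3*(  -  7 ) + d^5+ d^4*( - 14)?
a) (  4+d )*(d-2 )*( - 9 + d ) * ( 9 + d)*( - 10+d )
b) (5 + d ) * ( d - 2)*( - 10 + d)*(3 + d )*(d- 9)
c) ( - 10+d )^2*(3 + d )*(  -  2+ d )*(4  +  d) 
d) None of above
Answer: d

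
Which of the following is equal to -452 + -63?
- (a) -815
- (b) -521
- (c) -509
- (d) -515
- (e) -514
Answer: d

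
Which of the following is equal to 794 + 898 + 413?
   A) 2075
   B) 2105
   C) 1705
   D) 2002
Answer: B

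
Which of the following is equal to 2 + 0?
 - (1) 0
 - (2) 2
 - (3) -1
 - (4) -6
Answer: 2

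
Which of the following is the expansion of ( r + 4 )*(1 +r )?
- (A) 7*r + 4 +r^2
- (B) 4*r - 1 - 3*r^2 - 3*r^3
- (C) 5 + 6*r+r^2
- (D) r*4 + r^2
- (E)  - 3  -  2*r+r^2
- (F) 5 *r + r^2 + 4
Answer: F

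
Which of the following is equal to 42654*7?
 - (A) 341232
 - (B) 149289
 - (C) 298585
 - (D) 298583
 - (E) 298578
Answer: E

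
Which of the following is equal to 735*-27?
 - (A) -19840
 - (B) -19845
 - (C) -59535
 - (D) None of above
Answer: B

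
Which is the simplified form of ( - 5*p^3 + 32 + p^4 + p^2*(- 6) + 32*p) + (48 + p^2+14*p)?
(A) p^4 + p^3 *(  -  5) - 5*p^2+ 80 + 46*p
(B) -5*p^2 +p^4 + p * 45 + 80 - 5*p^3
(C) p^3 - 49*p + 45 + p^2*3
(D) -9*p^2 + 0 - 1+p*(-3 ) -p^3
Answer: A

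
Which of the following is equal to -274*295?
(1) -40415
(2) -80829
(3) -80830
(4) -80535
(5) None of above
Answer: 3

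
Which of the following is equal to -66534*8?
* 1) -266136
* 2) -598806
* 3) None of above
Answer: 3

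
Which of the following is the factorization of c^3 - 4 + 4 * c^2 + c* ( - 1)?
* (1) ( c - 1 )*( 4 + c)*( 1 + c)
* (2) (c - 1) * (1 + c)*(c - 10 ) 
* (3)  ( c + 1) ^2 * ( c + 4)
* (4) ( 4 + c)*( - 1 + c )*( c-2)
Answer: 1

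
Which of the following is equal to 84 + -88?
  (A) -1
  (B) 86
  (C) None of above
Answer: C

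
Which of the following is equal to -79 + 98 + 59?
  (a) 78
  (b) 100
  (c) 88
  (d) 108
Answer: a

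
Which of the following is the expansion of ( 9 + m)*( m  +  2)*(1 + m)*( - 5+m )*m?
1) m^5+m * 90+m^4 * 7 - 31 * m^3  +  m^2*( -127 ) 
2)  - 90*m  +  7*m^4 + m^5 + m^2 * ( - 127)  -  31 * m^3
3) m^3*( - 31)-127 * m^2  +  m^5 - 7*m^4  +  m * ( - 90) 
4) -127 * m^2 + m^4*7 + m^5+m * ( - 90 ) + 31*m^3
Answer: 2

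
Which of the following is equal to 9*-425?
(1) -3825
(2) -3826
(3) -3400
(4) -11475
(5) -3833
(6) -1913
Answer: 1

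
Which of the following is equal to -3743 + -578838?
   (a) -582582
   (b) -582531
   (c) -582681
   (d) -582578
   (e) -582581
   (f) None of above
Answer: e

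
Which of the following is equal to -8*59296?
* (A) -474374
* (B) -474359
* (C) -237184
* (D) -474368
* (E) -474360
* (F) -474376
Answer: D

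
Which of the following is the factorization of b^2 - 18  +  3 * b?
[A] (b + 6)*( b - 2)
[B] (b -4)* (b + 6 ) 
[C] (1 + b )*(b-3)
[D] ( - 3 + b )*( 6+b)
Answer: D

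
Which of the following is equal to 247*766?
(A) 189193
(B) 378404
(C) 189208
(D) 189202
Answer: D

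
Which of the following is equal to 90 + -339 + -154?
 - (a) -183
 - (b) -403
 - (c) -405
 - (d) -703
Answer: b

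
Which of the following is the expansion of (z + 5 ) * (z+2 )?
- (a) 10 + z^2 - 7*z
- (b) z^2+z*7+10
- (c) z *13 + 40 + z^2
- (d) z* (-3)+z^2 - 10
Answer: b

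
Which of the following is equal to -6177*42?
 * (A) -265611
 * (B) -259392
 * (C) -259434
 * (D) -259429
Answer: C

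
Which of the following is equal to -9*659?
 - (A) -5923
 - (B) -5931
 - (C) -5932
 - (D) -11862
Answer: B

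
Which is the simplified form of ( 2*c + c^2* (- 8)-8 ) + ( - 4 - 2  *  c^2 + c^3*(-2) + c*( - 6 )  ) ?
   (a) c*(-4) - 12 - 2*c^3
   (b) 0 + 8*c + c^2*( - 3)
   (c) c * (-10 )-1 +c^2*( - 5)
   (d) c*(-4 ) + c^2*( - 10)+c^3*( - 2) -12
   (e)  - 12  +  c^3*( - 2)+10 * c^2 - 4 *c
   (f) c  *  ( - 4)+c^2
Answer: d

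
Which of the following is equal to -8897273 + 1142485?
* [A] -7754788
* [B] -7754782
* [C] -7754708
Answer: A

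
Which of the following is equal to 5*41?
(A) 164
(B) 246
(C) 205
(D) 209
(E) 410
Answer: C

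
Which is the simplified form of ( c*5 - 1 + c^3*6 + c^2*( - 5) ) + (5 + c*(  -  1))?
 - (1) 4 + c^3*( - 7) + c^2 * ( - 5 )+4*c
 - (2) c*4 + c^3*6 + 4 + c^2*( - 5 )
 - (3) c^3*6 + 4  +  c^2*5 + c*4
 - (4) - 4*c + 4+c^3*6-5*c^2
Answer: 2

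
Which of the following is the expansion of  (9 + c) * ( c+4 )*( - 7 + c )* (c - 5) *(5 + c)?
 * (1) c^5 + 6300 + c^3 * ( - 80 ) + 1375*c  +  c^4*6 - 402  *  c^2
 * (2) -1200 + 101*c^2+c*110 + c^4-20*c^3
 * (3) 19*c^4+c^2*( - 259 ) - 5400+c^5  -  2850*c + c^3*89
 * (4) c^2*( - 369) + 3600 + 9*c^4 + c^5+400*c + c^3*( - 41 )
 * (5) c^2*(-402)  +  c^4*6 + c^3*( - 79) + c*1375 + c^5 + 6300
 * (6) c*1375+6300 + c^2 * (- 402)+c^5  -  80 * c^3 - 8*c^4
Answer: 1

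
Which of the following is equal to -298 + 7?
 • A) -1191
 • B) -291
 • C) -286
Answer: B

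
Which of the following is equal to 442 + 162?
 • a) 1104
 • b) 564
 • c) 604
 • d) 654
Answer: c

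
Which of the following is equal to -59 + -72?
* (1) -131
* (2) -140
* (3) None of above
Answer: 1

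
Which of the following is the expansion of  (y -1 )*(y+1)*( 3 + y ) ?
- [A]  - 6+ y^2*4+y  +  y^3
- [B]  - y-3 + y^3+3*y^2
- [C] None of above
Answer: B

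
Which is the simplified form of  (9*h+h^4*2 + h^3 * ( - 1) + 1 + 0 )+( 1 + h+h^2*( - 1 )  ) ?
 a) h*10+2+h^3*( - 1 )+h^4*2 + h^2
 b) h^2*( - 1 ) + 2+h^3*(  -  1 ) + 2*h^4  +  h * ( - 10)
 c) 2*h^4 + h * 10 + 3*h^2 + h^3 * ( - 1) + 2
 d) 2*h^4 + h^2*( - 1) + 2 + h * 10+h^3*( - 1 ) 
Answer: d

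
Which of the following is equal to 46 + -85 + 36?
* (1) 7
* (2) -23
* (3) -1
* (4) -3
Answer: 4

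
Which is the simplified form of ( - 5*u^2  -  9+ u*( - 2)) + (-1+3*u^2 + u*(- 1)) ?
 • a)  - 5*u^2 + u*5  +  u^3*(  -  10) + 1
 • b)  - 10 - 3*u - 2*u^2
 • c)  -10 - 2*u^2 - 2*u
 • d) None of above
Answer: b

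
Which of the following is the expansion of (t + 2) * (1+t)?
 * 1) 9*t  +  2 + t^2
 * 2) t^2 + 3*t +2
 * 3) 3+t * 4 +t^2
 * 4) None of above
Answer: 2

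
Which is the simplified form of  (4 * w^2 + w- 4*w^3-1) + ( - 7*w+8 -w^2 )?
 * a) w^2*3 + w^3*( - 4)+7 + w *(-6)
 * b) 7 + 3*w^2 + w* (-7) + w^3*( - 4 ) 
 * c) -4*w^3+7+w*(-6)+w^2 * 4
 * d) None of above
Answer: a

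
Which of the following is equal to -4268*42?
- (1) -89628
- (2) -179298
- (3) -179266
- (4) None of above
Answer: 4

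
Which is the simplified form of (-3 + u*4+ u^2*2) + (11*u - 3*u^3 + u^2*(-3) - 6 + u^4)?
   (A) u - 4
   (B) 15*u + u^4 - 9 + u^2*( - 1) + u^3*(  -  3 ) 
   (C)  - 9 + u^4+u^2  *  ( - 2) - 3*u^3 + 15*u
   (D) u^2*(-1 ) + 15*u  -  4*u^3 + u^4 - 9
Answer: B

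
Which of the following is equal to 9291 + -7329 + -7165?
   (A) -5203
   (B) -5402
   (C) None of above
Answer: A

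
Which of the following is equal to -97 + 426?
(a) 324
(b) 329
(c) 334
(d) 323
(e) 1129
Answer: b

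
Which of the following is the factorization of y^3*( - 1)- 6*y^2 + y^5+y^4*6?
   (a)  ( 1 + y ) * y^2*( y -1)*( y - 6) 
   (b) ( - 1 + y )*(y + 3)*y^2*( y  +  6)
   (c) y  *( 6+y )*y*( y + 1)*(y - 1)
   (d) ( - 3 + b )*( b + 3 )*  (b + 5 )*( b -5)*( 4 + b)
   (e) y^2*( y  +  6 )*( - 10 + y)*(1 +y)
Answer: c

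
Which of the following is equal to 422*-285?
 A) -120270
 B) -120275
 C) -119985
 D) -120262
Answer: A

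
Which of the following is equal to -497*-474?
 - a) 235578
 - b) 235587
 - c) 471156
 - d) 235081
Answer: a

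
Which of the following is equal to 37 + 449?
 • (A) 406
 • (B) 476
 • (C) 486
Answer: C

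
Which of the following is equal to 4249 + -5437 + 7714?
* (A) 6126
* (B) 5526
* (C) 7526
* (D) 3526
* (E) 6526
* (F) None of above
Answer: E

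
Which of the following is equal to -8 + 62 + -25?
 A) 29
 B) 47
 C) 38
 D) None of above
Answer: A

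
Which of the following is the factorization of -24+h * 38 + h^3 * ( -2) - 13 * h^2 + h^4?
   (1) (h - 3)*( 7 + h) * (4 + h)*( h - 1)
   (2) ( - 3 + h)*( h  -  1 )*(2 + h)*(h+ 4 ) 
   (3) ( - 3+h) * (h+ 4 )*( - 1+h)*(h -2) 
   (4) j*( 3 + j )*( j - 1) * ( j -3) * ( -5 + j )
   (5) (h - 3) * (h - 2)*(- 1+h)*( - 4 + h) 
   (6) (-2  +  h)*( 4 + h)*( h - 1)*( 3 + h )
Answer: 3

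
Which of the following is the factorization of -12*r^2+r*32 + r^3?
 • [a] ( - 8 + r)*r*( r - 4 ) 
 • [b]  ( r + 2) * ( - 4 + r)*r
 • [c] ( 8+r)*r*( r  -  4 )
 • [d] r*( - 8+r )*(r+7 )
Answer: a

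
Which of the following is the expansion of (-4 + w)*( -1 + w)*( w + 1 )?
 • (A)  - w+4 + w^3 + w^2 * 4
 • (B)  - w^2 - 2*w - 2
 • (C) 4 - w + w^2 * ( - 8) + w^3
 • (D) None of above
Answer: D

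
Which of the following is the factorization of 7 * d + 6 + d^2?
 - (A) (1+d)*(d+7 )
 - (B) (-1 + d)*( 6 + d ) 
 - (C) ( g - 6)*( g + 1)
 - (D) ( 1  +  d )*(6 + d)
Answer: D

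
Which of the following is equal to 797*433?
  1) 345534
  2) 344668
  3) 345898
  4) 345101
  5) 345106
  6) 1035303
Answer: 4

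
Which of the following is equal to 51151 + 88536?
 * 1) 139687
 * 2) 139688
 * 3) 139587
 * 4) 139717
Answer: 1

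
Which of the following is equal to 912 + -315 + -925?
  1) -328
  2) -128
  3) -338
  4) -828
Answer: 1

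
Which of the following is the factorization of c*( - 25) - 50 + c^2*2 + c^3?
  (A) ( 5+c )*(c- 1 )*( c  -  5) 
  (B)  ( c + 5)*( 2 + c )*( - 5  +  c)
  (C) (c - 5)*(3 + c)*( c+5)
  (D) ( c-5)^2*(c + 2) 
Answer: B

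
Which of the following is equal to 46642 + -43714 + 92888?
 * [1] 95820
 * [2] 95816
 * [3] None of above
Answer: 2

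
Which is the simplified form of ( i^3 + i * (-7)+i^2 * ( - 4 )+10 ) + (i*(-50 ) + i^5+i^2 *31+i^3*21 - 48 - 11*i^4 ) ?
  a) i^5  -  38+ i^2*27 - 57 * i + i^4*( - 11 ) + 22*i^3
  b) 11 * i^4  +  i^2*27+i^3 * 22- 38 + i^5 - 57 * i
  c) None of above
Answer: a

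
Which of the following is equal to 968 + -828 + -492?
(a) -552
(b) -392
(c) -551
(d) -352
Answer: d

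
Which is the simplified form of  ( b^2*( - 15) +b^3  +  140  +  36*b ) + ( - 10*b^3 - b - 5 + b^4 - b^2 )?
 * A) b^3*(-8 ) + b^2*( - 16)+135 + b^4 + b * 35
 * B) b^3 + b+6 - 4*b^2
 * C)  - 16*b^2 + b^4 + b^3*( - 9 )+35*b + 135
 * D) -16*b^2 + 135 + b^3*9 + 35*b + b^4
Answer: C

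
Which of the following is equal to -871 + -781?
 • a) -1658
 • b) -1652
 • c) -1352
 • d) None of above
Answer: b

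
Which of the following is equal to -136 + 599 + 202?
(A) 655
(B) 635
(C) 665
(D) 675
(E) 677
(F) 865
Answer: C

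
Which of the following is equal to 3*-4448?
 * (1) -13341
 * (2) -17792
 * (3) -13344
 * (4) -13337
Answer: 3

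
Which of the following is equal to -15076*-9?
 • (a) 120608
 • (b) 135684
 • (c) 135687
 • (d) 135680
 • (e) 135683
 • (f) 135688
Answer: b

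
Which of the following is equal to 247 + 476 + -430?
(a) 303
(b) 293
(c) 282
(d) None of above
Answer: b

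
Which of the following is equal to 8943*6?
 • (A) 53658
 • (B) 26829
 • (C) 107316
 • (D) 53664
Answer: A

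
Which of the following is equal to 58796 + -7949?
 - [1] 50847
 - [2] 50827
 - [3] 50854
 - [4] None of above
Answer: 1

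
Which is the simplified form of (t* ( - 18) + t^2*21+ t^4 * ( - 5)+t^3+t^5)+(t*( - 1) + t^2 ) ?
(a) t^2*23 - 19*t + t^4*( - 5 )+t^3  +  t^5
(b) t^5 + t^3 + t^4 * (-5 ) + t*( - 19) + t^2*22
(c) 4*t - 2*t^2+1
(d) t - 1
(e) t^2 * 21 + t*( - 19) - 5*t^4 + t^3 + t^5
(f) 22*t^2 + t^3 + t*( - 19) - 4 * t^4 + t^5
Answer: b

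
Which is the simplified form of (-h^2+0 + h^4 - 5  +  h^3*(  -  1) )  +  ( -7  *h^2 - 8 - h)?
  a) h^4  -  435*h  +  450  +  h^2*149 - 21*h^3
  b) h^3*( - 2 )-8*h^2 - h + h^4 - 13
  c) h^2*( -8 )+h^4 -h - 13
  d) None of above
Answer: d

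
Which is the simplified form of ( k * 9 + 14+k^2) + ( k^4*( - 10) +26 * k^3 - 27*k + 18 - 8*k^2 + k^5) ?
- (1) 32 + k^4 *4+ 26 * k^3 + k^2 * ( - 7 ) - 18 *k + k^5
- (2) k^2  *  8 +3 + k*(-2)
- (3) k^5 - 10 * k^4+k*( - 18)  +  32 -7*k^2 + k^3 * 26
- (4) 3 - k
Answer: 3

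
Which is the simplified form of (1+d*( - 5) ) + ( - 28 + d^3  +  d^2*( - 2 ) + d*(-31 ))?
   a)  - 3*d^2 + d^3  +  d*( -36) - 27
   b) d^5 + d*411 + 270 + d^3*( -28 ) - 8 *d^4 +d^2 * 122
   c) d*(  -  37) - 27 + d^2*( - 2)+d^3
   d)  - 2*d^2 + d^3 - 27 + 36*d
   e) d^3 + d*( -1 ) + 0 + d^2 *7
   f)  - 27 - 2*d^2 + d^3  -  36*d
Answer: f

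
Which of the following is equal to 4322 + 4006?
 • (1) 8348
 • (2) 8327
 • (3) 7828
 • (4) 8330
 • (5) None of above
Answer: 5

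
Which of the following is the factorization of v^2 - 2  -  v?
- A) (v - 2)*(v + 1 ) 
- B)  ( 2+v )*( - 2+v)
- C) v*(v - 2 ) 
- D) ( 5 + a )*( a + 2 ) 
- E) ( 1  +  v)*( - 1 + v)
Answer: A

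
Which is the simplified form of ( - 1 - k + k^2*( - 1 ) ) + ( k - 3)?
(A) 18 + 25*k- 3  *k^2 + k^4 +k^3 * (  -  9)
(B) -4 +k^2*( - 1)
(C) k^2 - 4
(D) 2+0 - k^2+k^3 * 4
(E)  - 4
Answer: B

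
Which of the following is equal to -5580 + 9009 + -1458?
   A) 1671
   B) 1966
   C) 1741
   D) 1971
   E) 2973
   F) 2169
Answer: D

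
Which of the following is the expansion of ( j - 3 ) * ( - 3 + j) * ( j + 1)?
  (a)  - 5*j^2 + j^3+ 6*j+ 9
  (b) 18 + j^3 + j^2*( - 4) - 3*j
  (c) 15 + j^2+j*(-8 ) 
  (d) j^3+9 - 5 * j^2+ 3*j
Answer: d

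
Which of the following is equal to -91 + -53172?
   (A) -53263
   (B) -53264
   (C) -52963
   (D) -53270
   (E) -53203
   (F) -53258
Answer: A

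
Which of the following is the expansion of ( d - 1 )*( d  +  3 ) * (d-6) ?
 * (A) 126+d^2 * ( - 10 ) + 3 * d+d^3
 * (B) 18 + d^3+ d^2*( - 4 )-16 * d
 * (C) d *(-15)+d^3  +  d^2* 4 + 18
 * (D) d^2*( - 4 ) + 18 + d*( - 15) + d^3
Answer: D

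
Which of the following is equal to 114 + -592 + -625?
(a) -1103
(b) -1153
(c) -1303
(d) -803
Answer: a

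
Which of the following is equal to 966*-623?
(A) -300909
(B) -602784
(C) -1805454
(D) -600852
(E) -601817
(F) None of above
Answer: F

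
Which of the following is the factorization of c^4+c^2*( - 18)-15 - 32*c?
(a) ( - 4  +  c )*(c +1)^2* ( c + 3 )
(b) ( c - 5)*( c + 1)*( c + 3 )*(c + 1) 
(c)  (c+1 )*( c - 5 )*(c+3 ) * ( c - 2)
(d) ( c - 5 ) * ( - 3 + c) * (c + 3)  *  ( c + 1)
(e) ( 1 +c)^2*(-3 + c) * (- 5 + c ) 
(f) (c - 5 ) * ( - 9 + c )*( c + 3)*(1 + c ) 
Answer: b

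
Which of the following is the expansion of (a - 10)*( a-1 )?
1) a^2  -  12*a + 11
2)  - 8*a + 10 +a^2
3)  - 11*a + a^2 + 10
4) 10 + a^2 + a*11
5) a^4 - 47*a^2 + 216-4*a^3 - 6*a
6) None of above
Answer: 3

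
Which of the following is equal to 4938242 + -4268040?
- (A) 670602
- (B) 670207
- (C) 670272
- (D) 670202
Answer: D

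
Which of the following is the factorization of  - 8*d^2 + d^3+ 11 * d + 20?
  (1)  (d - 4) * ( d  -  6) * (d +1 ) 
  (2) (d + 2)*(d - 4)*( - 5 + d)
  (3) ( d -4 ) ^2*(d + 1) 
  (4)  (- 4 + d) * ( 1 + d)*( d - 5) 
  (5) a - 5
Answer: 4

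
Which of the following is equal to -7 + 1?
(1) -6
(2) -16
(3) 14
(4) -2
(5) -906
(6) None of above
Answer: 1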